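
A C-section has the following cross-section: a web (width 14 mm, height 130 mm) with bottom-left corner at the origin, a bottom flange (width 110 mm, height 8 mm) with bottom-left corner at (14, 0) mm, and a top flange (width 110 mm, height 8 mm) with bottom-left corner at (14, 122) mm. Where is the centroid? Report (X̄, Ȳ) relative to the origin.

web: A = 14 × 130 = 1820.00, centroid at (7.00, 65.00).
bottom flange: A = 110 × 8 = 880.00, centroid at (69.00, 4.00).
top flange: A = 110 × 8 = 880.00, centroid at (69.00, 126.00).
ΣA = 3580.00 mm²
ΣAX̄ = (1820.00)(7.00) + (880.00)(69.00) + (880.00)(69.00) = 134180.00 mm³
ΣAȲ = (1820.00)(65.00) + (880.00)(4.00) + (880.00)(126.00) = 232700.00 mm³
X̄ = 134180.00 / 3580.00 = 37.48 mm
Ȳ = 232700.00 / 3580.00 = 65.00 mm

X̄ = 37.48 mm, Ȳ = 65.00 mm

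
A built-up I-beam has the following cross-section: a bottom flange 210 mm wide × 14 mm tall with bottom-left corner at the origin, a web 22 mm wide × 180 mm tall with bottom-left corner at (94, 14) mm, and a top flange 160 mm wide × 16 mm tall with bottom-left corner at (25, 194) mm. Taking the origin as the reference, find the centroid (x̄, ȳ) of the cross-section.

x̄ = 105.00 mm, ȳ = 100.37 mm

bottom flange: A = 210 × 14 = 2940.00, centroid at (105.00, 7.00).
web: A = 22 × 180 = 3960.00, centroid at (105.00, 104.00).
top flange: A = 160 × 16 = 2560.00, centroid at (105.00, 202.00).
ΣA = 9460.00 mm²
ΣAx̄ = (2940.00)(105.00) + (3960.00)(105.00) + (2560.00)(105.00) = 993300.00 mm³
ΣAȳ = (2940.00)(7.00) + (3960.00)(104.00) + (2560.00)(202.00) = 949540.00 mm³
x̄ = 993300.00 / 9460.00 = 105.00 mm
ȳ = 949540.00 / 9460.00 = 100.37 mm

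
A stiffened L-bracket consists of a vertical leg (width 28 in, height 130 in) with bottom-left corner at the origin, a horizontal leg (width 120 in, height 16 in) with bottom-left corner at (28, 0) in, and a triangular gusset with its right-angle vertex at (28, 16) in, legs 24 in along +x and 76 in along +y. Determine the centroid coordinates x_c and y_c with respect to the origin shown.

x_c = 39.05 in, y_c = 44.76 in

vertical leg: A = 28 × 130 = 3640.00, centroid at (14.00, 65.00).
horizontal leg: A = 120 × 16 = 1920.00, centroid at (88.00, 8.00).
gusset: A = ½·24·76 = 912.00, centroid at (36.00, 41.33).
ΣA = 6472.00 in², ΣAx_c = 252752.00 in³, ΣAy_c = 289656.00 in³.
x_c = 252752.00/6472.00 = 39.05 in; y_c = 289656.00/6472.00 = 44.76 in.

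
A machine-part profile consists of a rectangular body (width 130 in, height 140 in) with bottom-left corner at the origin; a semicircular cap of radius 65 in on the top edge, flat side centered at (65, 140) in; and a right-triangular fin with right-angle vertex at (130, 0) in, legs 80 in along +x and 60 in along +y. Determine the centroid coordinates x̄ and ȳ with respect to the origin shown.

Part | A | x̄ᵢ | ȳᵢ | A·x̄ᵢ | A·ȳᵢ
rectangular body | 18200.00 | 65.00 | 70.00 | 1183000.00 | 1274000.00
semicircular top | 6636.61 | 65.00 | 167.59 | 431379.94 | 1112209.36
triangular fin | 2400.00 | 156.67 | 20.00 | 376000.00 | 48000.00
Σ | 27236.61 |  |  | 1990379.94 | 2434209.36
x̄ = 1990379.94 / 27236.61 = 73.08 in
ȳ = 2434209.36 / 27236.61 = 89.37 in

x̄ = 73.08 in, ȳ = 89.37 in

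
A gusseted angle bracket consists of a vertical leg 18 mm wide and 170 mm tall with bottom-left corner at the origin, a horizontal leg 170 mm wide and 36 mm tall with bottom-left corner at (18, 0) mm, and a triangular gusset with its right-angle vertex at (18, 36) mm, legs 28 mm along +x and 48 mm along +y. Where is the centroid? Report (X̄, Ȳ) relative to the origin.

Part | A | x̄ᵢ | ȳᵢ | A·x̄ᵢ | A·ȳᵢ
vertical leg | 3060.00 | 9.00 | 85.00 | 27540.00 | 260100.00
horizontal leg | 6120.00 | 103.00 | 18.00 | 630360.00 | 110160.00
gusset | 672.00 | 27.33 | 52.00 | 18368.00 | 34944.00
Σ | 9852.00 |  |  | 676268.00 | 405204.00
X̄ = 676268.00 / 9852.00 = 68.64 mm
Ȳ = 405204.00 / 9852.00 = 41.13 mm

X̄ = 68.64 mm, Ȳ = 41.13 mm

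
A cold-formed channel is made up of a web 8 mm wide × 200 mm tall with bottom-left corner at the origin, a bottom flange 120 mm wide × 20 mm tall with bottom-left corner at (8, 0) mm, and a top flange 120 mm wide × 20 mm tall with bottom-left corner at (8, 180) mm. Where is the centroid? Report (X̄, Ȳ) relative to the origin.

X̄ = 52.00 mm, Ȳ = 100.00 mm

Part | A | x̄ᵢ | ȳᵢ | A·x̄ᵢ | A·ȳᵢ
web | 1600.00 | 4.00 | 100.00 | 6400.00 | 160000.00
bottom flange | 2400.00 | 68.00 | 10.00 | 163200.00 | 24000.00
top flange | 2400.00 | 68.00 | 190.00 | 163200.00 | 456000.00
Σ | 6400.00 |  |  | 332800.00 | 640000.00
X̄ = 332800.00 / 6400.00 = 52.00 mm
Ȳ = 640000.00 / 6400.00 = 100.00 mm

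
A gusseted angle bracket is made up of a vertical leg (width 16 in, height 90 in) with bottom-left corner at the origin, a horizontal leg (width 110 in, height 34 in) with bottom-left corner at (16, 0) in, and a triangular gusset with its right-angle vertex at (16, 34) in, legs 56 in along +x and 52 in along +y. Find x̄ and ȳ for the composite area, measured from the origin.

vertical leg: A = 16 × 90 = 1440.00, centroid at (8.00, 45.00).
horizontal leg: A = 110 × 34 = 3740.00, centroid at (71.00, 17.00).
gusset: A = ½·56·52 = 1456.00, centroid at (34.67, 51.33).
ΣA = 6636.00 in², ΣAx̄ = 327534.67 in³, ΣAȳ = 203121.33 in³.
x̄ = 327534.67/6636.00 = 49.36 in; ȳ = 203121.33/6636.00 = 30.61 in.

x̄ = 49.36 in, ȳ = 30.61 in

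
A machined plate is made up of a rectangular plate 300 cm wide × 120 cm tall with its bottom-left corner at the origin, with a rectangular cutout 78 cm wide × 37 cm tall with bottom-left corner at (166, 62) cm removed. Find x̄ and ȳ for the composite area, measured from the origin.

x̄ = 145.21 cm, ȳ = 58.21 cm

plate: A = 300 × 120 = 36000.00, centroid at (150.00, 60.00).
hole: A = −(78 × 37) = -2886.00, centroid at (205.00, 80.50).
ΣA = 33114.00 cm², ΣAx̄ = 4808370.00 cm³, ΣAȳ = 1927677.00 cm³.
x̄ = 4808370.00/33114.00 = 145.21 cm; ȳ = 1927677.00/33114.00 = 58.21 cm.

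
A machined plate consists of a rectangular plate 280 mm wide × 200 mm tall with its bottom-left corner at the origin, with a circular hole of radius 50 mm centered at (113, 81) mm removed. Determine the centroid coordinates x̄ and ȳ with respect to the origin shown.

x̄ = 144.40 mm, ȳ = 103.10 mm

plate: A = 280 × 200 = 56000.00, centroid at (140.00, 100.00).
hole: A = −π·50² = -7853.98, centroid at (113.00, 81.00).
ΣA = 48146.02 mm², ΣAx̄ = 6952500.08 mm³, ΣAȳ = 4963827.49 mm³.
x̄ = 6952500.08/48146.02 = 144.40 mm; ȳ = 4963827.49/48146.02 = 103.10 mm.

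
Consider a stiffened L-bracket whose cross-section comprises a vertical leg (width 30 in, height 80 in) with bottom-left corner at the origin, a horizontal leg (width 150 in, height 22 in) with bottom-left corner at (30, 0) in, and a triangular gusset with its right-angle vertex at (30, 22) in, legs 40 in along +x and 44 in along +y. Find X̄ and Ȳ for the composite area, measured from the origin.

X̄ = 63.93 in, Ȳ = 25.01 in

vertical leg: A = 30 × 80 = 2400.00, centroid at (15.00, 40.00).
horizontal leg: A = 150 × 22 = 3300.00, centroid at (105.00, 11.00).
gusset: A = ½·40·44 = 880.00, centroid at (43.33, 36.67).
ΣA = 6580.00 in², ΣAX̄ = 420633.33 in³, ΣAȲ = 164566.67 in³.
X̄ = 420633.33/6580.00 = 63.93 in; Ȳ = 164566.67/6580.00 = 25.01 in.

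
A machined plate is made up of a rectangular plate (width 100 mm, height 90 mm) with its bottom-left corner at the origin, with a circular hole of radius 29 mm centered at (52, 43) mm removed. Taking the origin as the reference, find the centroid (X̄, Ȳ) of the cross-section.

plate: A = 100 × 90 = 9000.00, centroid at (50.00, 45.00).
hole: A = −π·29² = -2642.08, centroid at (52.00, 43.00).
ΣA = 6357.92 mm², ΣAX̄ = 312611.87 mm³, ΣAȲ = 291390.58 mm³.
X̄ = 312611.87/6357.92 = 49.17 mm; Ȳ = 291390.58/6357.92 = 45.83 mm.

X̄ = 49.17 mm, Ȳ = 45.83 mm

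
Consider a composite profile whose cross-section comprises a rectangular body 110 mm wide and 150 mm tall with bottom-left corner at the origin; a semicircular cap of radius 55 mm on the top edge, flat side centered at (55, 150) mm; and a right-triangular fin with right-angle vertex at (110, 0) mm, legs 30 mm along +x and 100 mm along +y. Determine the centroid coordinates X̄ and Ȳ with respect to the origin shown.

X̄ = 59.29 mm, Ȳ = 92.79 mm

rectangular body: A = 110 × 150 = 16500.00, centroid at (55.00, 75.00).
semicircular top: A = ½π·55² = 4751.66, centroid at (55.00, 173.34).
triangular fin: A = ½·30·100 = 1500.00, centroid at (120.00, 33.33).
ΣA = 22751.66 mm²
ΣAX̄ = (16500.00)(55.00) + (4751.66)(55.00) + (1500.00)(120.00) = 1348841.24 mm³
ΣAȲ = (16500.00)(75.00) + (4751.66)(173.34) + (1500.00)(33.33) = 2111165.50 mm³
X̄ = 1348841.24 / 22751.66 = 59.29 mm
Ȳ = 2111165.50 / 22751.66 = 92.79 mm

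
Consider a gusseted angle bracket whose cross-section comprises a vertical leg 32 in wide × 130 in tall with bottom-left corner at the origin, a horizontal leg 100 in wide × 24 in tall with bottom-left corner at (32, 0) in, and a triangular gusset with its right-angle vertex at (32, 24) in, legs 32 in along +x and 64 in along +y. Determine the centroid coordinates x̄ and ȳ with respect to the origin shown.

vertical leg: A = 32 × 130 = 4160.00, centroid at (16.00, 65.00).
horizontal leg: A = 100 × 24 = 2400.00, centroid at (82.00, 12.00).
gusset: A = ½·32·64 = 1024.00, centroid at (42.67, 45.33).
ΣA = 7584.00 in², ΣAx̄ = 307050.67 in³, ΣAȳ = 345621.33 in³.
x̄ = 307050.67/7584.00 = 40.49 in; ȳ = 345621.33/7584.00 = 45.57 in.

x̄ = 40.49 in, ȳ = 45.57 in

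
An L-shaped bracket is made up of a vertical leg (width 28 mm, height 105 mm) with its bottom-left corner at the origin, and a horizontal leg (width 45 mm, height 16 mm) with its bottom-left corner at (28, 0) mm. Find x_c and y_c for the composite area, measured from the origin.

x_c = 21.18 mm, y_c = 43.75 mm

vertical leg: A = 28 × 105 = 2940.00, centroid at (14.00, 52.50).
horizontal leg: A = 45 × 16 = 720.00, centroid at (50.50, 8.00).
ΣA = 3660.00 mm², ΣAx_c = 77520.00 mm³, ΣAy_c = 160110.00 mm³.
x_c = 77520.00/3660.00 = 21.18 mm; y_c = 160110.00/3660.00 = 43.75 mm.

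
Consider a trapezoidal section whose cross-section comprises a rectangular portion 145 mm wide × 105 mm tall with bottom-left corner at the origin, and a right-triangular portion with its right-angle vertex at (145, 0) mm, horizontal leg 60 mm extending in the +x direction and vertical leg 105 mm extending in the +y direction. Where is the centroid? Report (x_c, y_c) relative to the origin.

rectangular portion: A = 145 × 105 = 15225.00, centroid at (72.50, 52.50).
triangular portion: A = ½·60·105 = 3150.00, centroid at (165.00, 35.00).
ΣA = 18375.00 mm²
ΣAx_c = (15225.00)(72.50) + (3150.00)(165.00) = 1623562.50 mm³
ΣAy_c = (15225.00)(52.50) + (3150.00)(35.00) = 909562.50 mm³
x_c = 1623562.50 / 18375.00 = 88.36 mm
y_c = 909562.50 / 18375.00 = 49.50 mm

x_c = 88.36 mm, y_c = 49.50 mm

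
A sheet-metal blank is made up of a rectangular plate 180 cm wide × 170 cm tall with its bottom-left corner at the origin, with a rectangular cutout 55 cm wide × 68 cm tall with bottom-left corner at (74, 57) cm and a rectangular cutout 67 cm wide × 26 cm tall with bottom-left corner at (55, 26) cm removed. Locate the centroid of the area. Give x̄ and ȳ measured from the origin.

plate: A = 180 × 170 = 30600.00, centroid at (90.00, 85.00).
hole 1: A = −(55 × 68) = -3740.00, centroid at (101.50, 91.00).
hole 2: A = −(67 × 26) = -1742.00, centroid at (88.50, 39.00).
ΣA = 25118.00 cm²
ΣAx̄ = (30600.00)(90.00) + (-3740.00)(101.50) + (-1742.00)(88.50) = 2220223.00 cm³
ΣAȳ = (30600.00)(85.00) + (-3740.00)(91.00) + (-1742.00)(39.00) = 2192722.00 cm³
x̄ = 2220223.00 / 25118.00 = 88.39 cm
ȳ = 2192722.00 / 25118.00 = 87.30 cm

x̄ = 88.39 cm, ȳ = 87.30 cm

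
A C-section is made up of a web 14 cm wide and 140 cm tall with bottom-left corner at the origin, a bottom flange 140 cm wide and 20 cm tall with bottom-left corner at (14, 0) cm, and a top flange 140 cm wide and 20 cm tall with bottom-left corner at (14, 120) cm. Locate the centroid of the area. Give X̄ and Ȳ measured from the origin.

X̄ = 64.04 cm, Ȳ = 70.00 cm

web: A = 14 × 140 = 1960.00, centroid at (7.00, 70.00).
bottom flange: A = 140 × 20 = 2800.00, centroid at (84.00, 10.00).
top flange: A = 140 × 20 = 2800.00, centroid at (84.00, 130.00).
ΣA = 7560.00 cm²
ΣAX̄ = (1960.00)(7.00) + (2800.00)(84.00) + (2800.00)(84.00) = 484120.00 cm³
ΣAȲ = (1960.00)(70.00) + (2800.00)(10.00) + (2800.00)(130.00) = 529200.00 cm³
X̄ = 484120.00 / 7560.00 = 64.04 cm
Ȳ = 529200.00 / 7560.00 = 70.00 cm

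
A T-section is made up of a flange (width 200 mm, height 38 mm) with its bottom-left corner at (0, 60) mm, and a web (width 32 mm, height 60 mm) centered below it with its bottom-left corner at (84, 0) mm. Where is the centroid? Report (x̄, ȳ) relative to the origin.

x̄ = 100.00 mm, ȳ = 69.12 mm

web: A = 32 × 60 = 1920.00, centroid at (100.00, 30.00).
flange: A = 200 × 38 = 7600.00, centroid at (100.00, 79.00).
ΣA = 9520.00 mm²
ΣAx̄ = (1920.00)(100.00) + (7600.00)(100.00) = 952000.00 mm³
ΣAȳ = (1920.00)(30.00) + (7600.00)(79.00) = 658000.00 mm³
x̄ = 952000.00 / 9520.00 = 100.00 mm
ȳ = 658000.00 / 9520.00 = 69.12 mm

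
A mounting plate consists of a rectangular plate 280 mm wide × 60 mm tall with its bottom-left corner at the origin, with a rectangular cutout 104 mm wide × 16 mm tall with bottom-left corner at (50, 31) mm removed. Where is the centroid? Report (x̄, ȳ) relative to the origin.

x̄ = 144.18 mm, ȳ = 29.01 mm

Part | A | x̄ᵢ | ȳᵢ | A·x̄ᵢ | A·ȳᵢ
plate | 16800.00 | 140.00 | 30.00 | 2352000.00 | 504000.00
hole | -1664.00 | 102.00 | 39.00 | -169728.00 | -64896.00
Σ | 15136.00 |  |  | 2182272.00 | 439104.00
x̄ = 2182272.00 / 15136.00 = 144.18 mm
ȳ = 439104.00 / 15136.00 = 29.01 mm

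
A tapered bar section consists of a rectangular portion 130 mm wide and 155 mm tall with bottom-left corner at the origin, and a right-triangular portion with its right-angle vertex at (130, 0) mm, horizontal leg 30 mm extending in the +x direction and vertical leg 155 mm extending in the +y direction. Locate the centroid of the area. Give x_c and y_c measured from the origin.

x_c = 72.76 mm, y_c = 74.83 mm

rectangular portion: A = 130 × 155 = 20150.00, centroid at (65.00, 77.50).
triangular portion: A = ½·30·155 = 2325.00, centroid at (140.00, 51.67).
ΣA = 22475.00 mm²
ΣAx_c = (20150.00)(65.00) + (2325.00)(140.00) = 1635250.00 mm³
ΣAy_c = (20150.00)(77.50) + (2325.00)(51.67) = 1681750.00 mm³
x_c = 1635250.00 / 22475.00 = 72.76 mm
y_c = 1681750.00 / 22475.00 = 74.83 mm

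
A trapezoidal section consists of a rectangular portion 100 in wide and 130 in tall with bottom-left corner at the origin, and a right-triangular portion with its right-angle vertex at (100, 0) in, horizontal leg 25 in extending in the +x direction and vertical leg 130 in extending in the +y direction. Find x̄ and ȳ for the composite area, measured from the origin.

x̄ = 56.48 in, ȳ = 62.59 in

rectangular portion: A = 100 × 130 = 13000.00, centroid at (50.00, 65.00).
triangular portion: A = ½·25·130 = 1625.00, centroid at (108.33, 43.33).
ΣA = 14625.00 in², ΣAx̄ = 826041.67 in³, ΣAȳ = 915416.67 in³.
x̄ = 826041.67/14625.00 = 56.48 in; ȳ = 915416.67/14625.00 = 62.59 in.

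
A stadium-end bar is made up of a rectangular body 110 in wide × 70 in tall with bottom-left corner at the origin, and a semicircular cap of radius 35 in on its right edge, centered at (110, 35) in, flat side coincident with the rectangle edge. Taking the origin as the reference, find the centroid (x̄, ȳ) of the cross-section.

rectangular body: A = 110 × 70 = 7700.00, centroid at (55.00, 35.00).
semicircular end: A = ½π·35² = 1924.23, centroid at (124.85, 35.00).
ΣA = 9624.23 in², ΣAx̄ = 663748.14 in³, ΣAȳ = 336847.89 in³.
x̄ = 663748.14/9624.23 = 68.97 in; ȳ = 336847.89/9624.23 = 35.00 in.

x̄ = 68.97 in, ȳ = 35.00 in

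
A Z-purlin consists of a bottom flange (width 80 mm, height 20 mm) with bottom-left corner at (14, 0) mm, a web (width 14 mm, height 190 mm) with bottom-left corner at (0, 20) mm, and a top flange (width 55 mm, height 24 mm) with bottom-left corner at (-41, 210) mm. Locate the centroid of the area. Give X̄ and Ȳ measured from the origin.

bottom flange: A = 80 × 20 = 1600.00, centroid at (54.00, 10.00).
web: A = 14 × 190 = 2660.00, centroid at (7.00, 115.00).
top flange: A = 55 × 24 = 1320.00, centroid at (-13.50, 222.00).
ΣA = 5580.00 mm², ΣAX̄ = 87200.00 mm³, ΣAȲ = 614940.00 mm³.
X̄ = 87200.00/5580.00 = 15.63 mm; Ȳ = 614940.00/5580.00 = 110.20 mm.

X̄ = 15.63 mm, Ȳ = 110.20 mm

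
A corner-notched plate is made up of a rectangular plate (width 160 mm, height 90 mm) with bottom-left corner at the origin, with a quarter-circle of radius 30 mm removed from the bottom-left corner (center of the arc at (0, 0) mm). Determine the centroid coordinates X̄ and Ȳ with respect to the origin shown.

X̄ = 83.47 mm, Ȳ = 46.67 mm

plate: A = 160 × 90 = 14400.00, centroid at (80.00, 45.00).
removed quarter-circle: A = −¼π·30² = -706.86, centroid at (12.73, 12.73).
ΣA = 13693.14 mm², ΣAX̄ = 1143000.00 mm³, ΣAȲ = 639000.00 mm³.
X̄ = 1143000.00/13693.14 = 83.47 mm; Ȳ = 639000.00/13693.14 = 46.67 mm.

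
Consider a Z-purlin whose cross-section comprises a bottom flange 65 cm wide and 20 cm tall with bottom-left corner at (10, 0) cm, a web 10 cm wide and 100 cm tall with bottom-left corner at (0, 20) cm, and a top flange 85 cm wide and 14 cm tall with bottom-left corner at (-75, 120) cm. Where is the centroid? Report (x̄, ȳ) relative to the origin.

x̄ = 6.18 cm, ȳ = 67.09 cm

bottom flange: A = 65 × 20 = 1300.00, centroid at (42.50, 10.00).
web: A = 10 × 100 = 1000.00, centroid at (5.00, 70.00).
top flange: A = 85 × 14 = 1190.00, centroid at (-32.50, 127.00).
ΣA = 3490.00 cm²
ΣAx̄ = (1300.00)(42.50) + (1000.00)(5.00) + (1190.00)(-32.50) = 21575.00 cm³
ΣAȳ = (1300.00)(10.00) + (1000.00)(70.00) + (1190.00)(127.00) = 234130.00 cm³
x̄ = 21575.00 / 3490.00 = 6.18 cm
ȳ = 234130.00 / 3490.00 = 67.09 cm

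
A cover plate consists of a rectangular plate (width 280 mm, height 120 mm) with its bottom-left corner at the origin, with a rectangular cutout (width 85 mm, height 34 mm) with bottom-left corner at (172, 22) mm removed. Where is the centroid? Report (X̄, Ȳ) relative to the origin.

plate: A = 280 × 120 = 33600.00, centroid at (140.00, 60.00).
hole: A = −(85 × 34) = -2890.00, centroid at (214.50, 39.00).
ΣA = 30710.00 mm²
ΣAX̄ = (33600.00)(140.00) + (-2890.00)(214.50) = 4084095.00 mm³
ΣAȲ = (33600.00)(60.00) + (-2890.00)(39.00) = 1903290.00 mm³
X̄ = 4084095.00 / 30710.00 = 132.99 mm
Ȳ = 1903290.00 / 30710.00 = 61.98 mm

X̄ = 132.99 mm, Ȳ = 61.98 mm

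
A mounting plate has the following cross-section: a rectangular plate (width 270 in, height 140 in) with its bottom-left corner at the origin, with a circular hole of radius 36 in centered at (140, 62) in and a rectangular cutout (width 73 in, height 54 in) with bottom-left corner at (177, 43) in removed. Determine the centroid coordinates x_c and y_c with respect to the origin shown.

x_c = 123.93 in, y_c = 71.09 in

plate: A = 270 × 140 = 37800.00, centroid at (135.00, 70.00).
hole 1: A = −π·36² = -4071.50, centroid at (140.00, 62.00).
hole 2: A = −(73 × 54) = -3942.00, centroid at (213.50, 70.00).
ΣA = 29786.50 in², ΣAx_c = 3691372.43 in³, ΣAy_c = 2117626.75 in³.
x_c = 3691372.43/29786.50 = 123.93 in; y_c = 2117626.75/29786.50 = 71.09 in.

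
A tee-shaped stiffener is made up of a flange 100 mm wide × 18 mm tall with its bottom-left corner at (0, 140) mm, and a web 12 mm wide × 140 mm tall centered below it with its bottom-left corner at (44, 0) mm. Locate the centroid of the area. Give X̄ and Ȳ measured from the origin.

X̄ = 50.00 mm, Ȳ = 110.86 mm

web: A = 12 × 140 = 1680.00, centroid at (50.00, 70.00).
flange: A = 100 × 18 = 1800.00, centroid at (50.00, 149.00).
ΣA = 3480.00 mm²
ΣAX̄ = (1680.00)(50.00) + (1800.00)(50.00) = 174000.00 mm³
ΣAȲ = (1680.00)(70.00) + (1800.00)(149.00) = 385800.00 mm³
X̄ = 174000.00 / 3480.00 = 50.00 mm
Ȳ = 385800.00 / 3480.00 = 110.86 mm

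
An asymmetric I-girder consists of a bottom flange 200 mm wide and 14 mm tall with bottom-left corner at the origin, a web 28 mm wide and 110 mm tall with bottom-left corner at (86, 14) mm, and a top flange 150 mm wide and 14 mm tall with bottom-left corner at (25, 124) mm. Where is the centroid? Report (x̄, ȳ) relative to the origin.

x̄ = 100.00 mm, ȳ = 63.56 mm

bottom flange: A = 200 × 14 = 2800.00, centroid at (100.00, 7.00).
web: A = 28 × 110 = 3080.00, centroid at (100.00, 69.00).
top flange: A = 150 × 14 = 2100.00, centroid at (100.00, 131.00).
ΣA = 7980.00 mm²
ΣAx̄ = (2800.00)(100.00) + (3080.00)(100.00) + (2100.00)(100.00) = 798000.00 mm³
ΣAȳ = (2800.00)(7.00) + (3080.00)(69.00) + (2100.00)(131.00) = 507220.00 mm³
x̄ = 798000.00 / 7980.00 = 100.00 mm
ȳ = 507220.00 / 7980.00 = 63.56 mm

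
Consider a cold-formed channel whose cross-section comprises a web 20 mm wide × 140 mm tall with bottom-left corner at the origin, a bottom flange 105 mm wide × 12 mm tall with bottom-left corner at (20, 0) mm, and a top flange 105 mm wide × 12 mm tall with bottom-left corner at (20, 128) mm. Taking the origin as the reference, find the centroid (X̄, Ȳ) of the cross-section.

Part | A | x̄ᵢ | ȳᵢ | A·x̄ᵢ | A·ȳᵢ
web | 2800.00 | 10.00 | 70.00 | 28000.00 | 196000.00
bottom flange | 1260.00 | 72.50 | 6.00 | 91350.00 | 7560.00
top flange | 1260.00 | 72.50 | 134.00 | 91350.00 | 168840.00
Σ | 5320.00 |  |  | 210700.00 | 372400.00
X̄ = 210700.00 / 5320.00 = 39.61 mm
Ȳ = 372400.00 / 5320.00 = 70.00 mm

X̄ = 39.61 mm, Ȳ = 70.00 mm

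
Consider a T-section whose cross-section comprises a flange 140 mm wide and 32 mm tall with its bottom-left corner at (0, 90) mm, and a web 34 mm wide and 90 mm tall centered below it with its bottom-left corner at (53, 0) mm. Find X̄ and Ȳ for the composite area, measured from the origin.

web: A = 34 × 90 = 3060.00, centroid at (70.00, 45.00).
flange: A = 140 × 32 = 4480.00, centroid at (70.00, 106.00).
ΣA = 7540.00 mm²
ΣAX̄ = (3060.00)(70.00) + (4480.00)(70.00) = 527800.00 mm³
ΣAȲ = (3060.00)(45.00) + (4480.00)(106.00) = 612580.00 mm³
X̄ = 527800.00 / 7540.00 = 70.00 mm
Ȳ = 612580.00 / 7540.00 = 81.24 mm

X̄ = 70.00 mm, Ȳ = 81.24 mm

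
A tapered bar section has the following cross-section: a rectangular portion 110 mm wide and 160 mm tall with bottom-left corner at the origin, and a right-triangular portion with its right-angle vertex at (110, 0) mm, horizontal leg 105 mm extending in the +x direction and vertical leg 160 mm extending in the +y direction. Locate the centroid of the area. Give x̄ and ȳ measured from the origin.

rectangular portion: A = 110 × 160 = 17600.00, centroid at (55.00, 80.00).
triangular portion: A = ½·105·160 = 8400.00, centroid at (145.00, 53.33).
ΣA = 26000.00 mm², ΣAx̄ = 2186000.00 mm³, ΣAȳ = 1856000.00 mm³.
x̄ = 2186000.00/26000.00 = 84.08 mm; ȳ = 1856000.00/26000.00 = 71.38 mm.

x̄ = 84.08 mm, ȳ = 71.38 mm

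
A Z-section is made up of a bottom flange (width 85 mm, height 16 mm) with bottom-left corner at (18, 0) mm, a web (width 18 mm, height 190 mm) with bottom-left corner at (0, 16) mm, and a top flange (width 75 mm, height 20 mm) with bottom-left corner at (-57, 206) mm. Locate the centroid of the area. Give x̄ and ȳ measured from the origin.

x̄ = 13.35 mm, ȳ = 113.77 mm

Part | A | x̄ᵢ | ȳᵢ | A·x̄ᵢ | A·ȳᵢ
bottom flange | 1360.00 | 60.50 | 8.00 | 82280.00 | 10880.00
web | 3420.00 | 9.00 | 111.00 | 30780.00 | 379620.00
top flange | 1500.00 | -19.50 | 216.00 | -29250.00 | 324000.00
Σ | 6280.00 |  |  | 83810.00 | 714500.00
x̄ = 83810.00 / 6280.00 = 13.35 mm
ȳ = 714500.00 / 6280.00 = 113.77 mm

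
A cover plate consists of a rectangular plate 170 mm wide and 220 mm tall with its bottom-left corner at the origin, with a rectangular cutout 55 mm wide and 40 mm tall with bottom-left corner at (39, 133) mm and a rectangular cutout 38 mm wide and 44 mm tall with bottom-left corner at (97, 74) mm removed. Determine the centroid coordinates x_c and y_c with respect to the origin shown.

x_c = 84.67 mm, y_c = 107.88 mm

Part | A | x̄ᵢ | ȳᵢ | A·x̄ᵢ | A·ȳᵢ
plate | 37400.00 | 85.00 | 110.00 | 3179000.00 | 4114000.00
hole 1 | -2200.00 | 66.50 | 153.00 | -146300.00 | -336600.00
hole 2 | -1672.00 | 116.00 | 96.00 | -193952.00 | -160512.00
Σ | 33528.00 |  |  | 2838748.00 | 3616888.00
x_c = 2838748.00 / 33528.00 = 84.67 mm
y_c = 3616888.00 / 33528.00 = 107.88 mm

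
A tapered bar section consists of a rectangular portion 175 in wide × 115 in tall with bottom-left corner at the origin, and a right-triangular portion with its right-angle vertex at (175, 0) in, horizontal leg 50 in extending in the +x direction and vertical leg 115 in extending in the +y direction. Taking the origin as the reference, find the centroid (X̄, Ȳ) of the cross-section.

X̄ = 100.52 in, Ȳ = 55.10 in

rectangular portion: A = 175 × 115 = 20125.00, centroid at (87.50, 57.50).
triangular portion: A = ½·50·115 = 2875.00, centroid at (191.67, 38.33).
ΣA = 23000.00 in²
ΣAX̄ = (20125.00)(87.50) + (2875.00)(191.67) = 2311979.17 in³
ΣAȲ = (20125.00)(57.50) + (2875.00)(38.33) = 1267395.83 in³
X̄ = 2311979.17 / 23000.00 = 100.52 in
Ȳ = 1267395.83 / 23000.00 = 55.10 in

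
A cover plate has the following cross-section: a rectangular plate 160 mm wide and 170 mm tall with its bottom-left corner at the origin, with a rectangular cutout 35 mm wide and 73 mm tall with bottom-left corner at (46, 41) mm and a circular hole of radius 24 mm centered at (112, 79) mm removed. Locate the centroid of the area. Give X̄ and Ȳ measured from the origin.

plate: A = 160 × 170 = 27200.00, centroid at (80.00, 85.00).
hole 1: A = −(35 × 73) = -2555.00, centroid at (63.50, 77.50).
hole 2: A = −π·24² = -1809.56, centroid at (112.00, 79.00).
ΣA = 22835.44 mm², ΣAX̄ = 1811087.07 mm³, ΣAȲ = 1971032.47 mm³.
X̄ = 1811087.07/22835.44 = 79.31 mm; Ȳ = 1971032.47/22835.44 = 86.31 mm.

X̄ = 79.31 mm, Ȳ = 86.31 mm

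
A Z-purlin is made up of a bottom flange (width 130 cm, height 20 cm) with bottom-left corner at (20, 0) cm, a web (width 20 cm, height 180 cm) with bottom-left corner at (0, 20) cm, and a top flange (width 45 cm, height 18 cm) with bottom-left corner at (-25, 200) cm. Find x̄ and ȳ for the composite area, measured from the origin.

bottom flange: A = 130 × 20 = 2600.00, centroid at (85.00, 10.00).
web: A = 20 × 180 = 3600.00, centroid at (10.00, 110.00).
top flange: A = 45 × 18 = 810.00, centroid at (-2.50, 209.00).
ΣA = 7010.00 cm²
ΣAx̄ = (2600.00)(85.00) + (3600.00)(10.00) + (810.00)(-2.50) = 254975.00 cm³
ΣAȳ = (2600.00)(10.00) + (3600.00)(110.00) + (810.00)(209.00) = 591290.00 cm³
x̄ = 254975.00 / 7010.00 = 36.37 cm
ȳ = 591290.00 / 7010.00 = 84.35 cm

x̄ = 36.37 cm, ȳ = 84.35 cm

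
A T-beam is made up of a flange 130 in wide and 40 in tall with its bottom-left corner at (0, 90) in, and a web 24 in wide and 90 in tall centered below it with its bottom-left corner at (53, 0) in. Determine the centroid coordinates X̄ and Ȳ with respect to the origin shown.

web: A = 24 × 90 = 2160.00, centroid at (65.00, 45.00).
flange: A = 130 × 40 = 5200.00, centroid at (65.00, 110.00).
ΣA = 7360.00 in², ΣAX̄ = 478400.00 in³, ΣAȲ = 669200.00 in³.
X̄ = 478400.00/7360.00 = 65.00 in; Ȳ = 669200.00/7360.00 = 90.92 in.

X̄ = 65.00 in, Ȳ = 90.92 in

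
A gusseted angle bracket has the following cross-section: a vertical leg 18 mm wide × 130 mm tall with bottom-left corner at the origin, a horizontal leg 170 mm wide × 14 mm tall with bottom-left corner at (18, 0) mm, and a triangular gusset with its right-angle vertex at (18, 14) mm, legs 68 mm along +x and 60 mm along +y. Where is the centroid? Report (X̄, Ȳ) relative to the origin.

X̄ = 51.65 mm, Ȳ = 35.22 mm

vertical leg: A = 18 × 130 = 2340.00, centroid at (9.00, 65.00).
horizontal leg: A = 170 × 14 = 2380.00, centroid at (103.00, 7.00).
gusset: A = ½·68·60 = 2040.00, centroid at (40.67, 34.00).
ΣA = 6760.00 mm²
ΣAX̄ = (2340.00)(9.00) + (2380.00)(103.00) + (2040.00)(40.67) = 349160.00 mm³
ΣAȲ = (2340.00)(65.00) + (2380.00)(7.00) + (2040.00)(34.00) = 238120.00 mm³
X̄ = 349160.00 / 6760.00 = 51.65 mm
Ȳ = 238120.00 / 6760.00 = 35.22 mm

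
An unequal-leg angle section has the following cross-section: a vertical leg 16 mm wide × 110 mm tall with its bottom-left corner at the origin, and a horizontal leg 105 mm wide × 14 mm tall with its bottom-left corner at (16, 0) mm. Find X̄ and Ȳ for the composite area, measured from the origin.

vertical leg: A = 16 × 110 = 1760.00, centroid at (8.00, 55.00).
horizontal leg: A = 105 × 14 = 1470.00, centroid at (68.50, 7.00).
ΣA = 3230.00 mm²
ΣAX̄ = (1760.00)(8.00) + (1470.00)(68.50) = 114775.00 mm³
ΣAȲ = (1760.00)(55.00) + (1470.00)(7.00) = 107090.00 mm³
X̄ = 114775.00 / 3230.00 = 35.53 mm
Ȳ = 107090.00 / 3230.00 = 33.15 mm

X̄ = 35.53 mm, Ȳ = 33.15 mm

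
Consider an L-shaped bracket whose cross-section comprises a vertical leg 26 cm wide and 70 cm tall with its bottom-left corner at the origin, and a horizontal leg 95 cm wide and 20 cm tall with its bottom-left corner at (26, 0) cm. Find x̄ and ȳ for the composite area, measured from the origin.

Part | A | x̄ᵢ | ȳᵢ | A·x̄ᵢ | A·ȳᵢ
vertical leg | 1820.00 | 13.00 | 35.00 | 23660.00 | 63700.00
horizontal leg | 1900.00 | 73.50 | 10.00 | 139650.00 | 19000.00
Σ | 3720.00 |  |  | 163310.00 | 82700.00
x̄ = 163310.00 / 3720.00 = 43.90 cm
ȳ = 82700.00 / 3720.00 = 22.23 cm

x̄ = 43.90 cm, ȳ = 22.23 cm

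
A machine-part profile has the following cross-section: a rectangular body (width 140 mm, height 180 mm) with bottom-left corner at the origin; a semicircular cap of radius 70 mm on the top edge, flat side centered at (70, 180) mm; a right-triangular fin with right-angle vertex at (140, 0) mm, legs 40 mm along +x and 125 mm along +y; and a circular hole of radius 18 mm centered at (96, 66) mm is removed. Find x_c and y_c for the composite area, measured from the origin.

x_c = 75.29 mm, y_c = 114.00 mm

Part | A | x̄ᵢ | ȳᵢ | A·x̄ᵢ | A·ȳᵢ
rectangular body | 25200.00 | 70.00 | 90.00 | 1764000.00 | 2268000.00
semicircular top | 7696.90 | 70.00 | 209.71 | 538783.14 | 1614109.03
triangular fin | 2500.00 | 153.33 | 41.67 | 383333.33 | 104166.67
hole | -1017.88 | 96.00 | 66.00 | -97716.10 | -67179.82
Σ | 34379.03 |  |  | 2588400.38 | 3919095.88
x_c = 2588400.38 / 34379.03 = 75.29 mm
y_c = 3919095.88 / 34379.03 = 114.00 mm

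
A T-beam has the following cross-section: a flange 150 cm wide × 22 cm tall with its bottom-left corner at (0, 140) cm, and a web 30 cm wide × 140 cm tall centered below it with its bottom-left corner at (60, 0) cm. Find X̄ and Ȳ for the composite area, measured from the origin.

web: A = 30 × 140 = 4200.00, centroid at (75.00, 70.00).
flange: A = 150 × 22 = 3300.00, centroid at (75.00, 151.00).
ΣA = 7500.00 cm², ΣAX̄ = 562500.00 cm³, ΣAȲ = 792300.00 cm³.
X̄ = 562500.00/7500.00 = 75.00 cm; Ȳ = 792300.00/7500.00 = 105.64 cm.

X̄ = 75.00 cm, Ȳ = 105.64 cm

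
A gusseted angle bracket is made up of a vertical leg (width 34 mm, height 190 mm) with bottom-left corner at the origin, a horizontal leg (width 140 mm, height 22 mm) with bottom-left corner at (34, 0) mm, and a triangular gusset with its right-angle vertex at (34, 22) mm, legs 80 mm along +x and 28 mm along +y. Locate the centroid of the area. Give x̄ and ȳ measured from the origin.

x̄ = 46.72 mm, ȳ = 64.04 mm

vertical leg: A = 34 × 190 = 6460.00, centroid at (17.00, 95.00).
horizontal leg: A = 140 × 22 = 3080.00, centroid at (104.00, 11.00).
gusset: A = ½·80·28 = 1120.00, centroid at (60.67, 31.33).
ΣA = 10660.00 mm²
ΣAx̄ = (6460.00)(17.00) + (3080.00)(104.00) + (1120.00)(60.67) = 498086.67 mm³
ΣAȳ = (6460.00)(95.00) + (3080.00)(11.00) + (1120.00)(31.33) = 682673.33 mm³
x̄ = 498086.67 / 10660.00 = 46.72 mm
ȳ = 682673.33 / 10660.00 = 64.04 mm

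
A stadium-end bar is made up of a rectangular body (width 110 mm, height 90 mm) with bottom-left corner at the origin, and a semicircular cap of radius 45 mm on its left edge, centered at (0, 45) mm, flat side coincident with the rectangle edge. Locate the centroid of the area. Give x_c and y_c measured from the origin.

x_c = 36.98 mm, y_c = 45.00 mm

rectangular body: A = 110 × 90 = 9900.00, centroid at (55.00, 45.00).
semicircular end: A = ½π·45² = 3180.86, centroid at (-19.10, 45.00).
ΣA = 13080.86 mm²
ΣAx_c = (9900.00)(55.00) + (3180.86)(-19.10) = 483750.00 mm³
ΣAy_c = (9900.00)(45.00) + (3180.86)(45.00) = 588638.82 mm³
x_c = 483750.00 / 13080.86 = 36.98 mm
y_c = 588638.82 / 13080.86 = 45.00 mm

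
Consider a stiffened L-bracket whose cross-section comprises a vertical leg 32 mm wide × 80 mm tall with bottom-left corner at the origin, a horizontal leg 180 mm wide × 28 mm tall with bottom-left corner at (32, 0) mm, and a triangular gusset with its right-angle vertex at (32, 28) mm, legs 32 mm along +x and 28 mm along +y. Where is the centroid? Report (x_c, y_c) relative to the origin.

x_c = 83.87 mm, y_c = 23.57 mm

vertical leg: A = 32 × 80 = 2560.00, centroid at (16.00, 40.00).
horizontal leg: A = 180 × 28 = 5040.00, centroid at (122.00, 14.00).
gusset: A = ½·32·28 = 448.00, centroid at (42.67, 37.33).
ΣA = 8048.00 mm², ΣAx_c = 674954.67 mm³, ΣAy_c = 189685.33 mm³.
x_c = 674954.67/8048.00 = 83.87 mm; y_c = 189685.33/8048.00 = 23.57 mm.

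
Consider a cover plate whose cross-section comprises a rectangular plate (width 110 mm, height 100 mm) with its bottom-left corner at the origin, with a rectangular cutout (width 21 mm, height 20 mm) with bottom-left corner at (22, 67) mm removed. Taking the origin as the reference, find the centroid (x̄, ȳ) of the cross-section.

x̄ = 55.89 mm, ȳ = 48.93 mm

plate: A = 110 × 100 = 11000.00, centroid at (55.00, 50.00).
hole: A = −(21 × 20) = -420.00, centroid at (32.50, 77.00).
ΣA = 10580.00 mm², ΣAx̄ = 591350.00 mm³, ΣAȳ = 517660.00 mm³.
x̄ = 591350.00/10580.00 = 55.89 mm; ȳ = 517660.00/10580.00 = 48.93 mm.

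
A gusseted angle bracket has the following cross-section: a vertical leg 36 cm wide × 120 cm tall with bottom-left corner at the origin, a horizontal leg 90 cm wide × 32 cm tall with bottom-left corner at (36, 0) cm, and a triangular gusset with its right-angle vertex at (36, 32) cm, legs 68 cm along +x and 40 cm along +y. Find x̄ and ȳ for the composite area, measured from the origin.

vertical leg: A = 36 × 120 = 4320.00, centroid at (18.00, 60.00).
horizontal leg: A = 90 × 32 = 2880.00, centroid at (81.00, 16.00).
gusset: A = ½·68·40 = 1360.00, centroid at (58.67, 45.33).
ΣA = 8560.00 cm²
ΣAx̄ = (4320.00)(18.00) + (2880.00)(81.00) + (1360.00)(58.67) = 390826.67 cm³
ΣAȳ = (4320.00)(60.00) + (2880.00)(16.00) + (1360.00)(45.33) = 366933.33 cm³
x̄ = 390826.67 / 8560.00 = 45.66 cm
ȳ = 366933.33 / 8560.00 = 42.87 cm

x̄ = 45.66 cm, ȳ = 42.87 cm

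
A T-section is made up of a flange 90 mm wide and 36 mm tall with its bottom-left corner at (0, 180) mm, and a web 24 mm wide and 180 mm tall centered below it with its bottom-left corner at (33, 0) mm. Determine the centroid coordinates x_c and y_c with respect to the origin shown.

web: A = 24 × 180 = 4320.00, centroid at (45.00, 90.00).
flange: A = 90 × 36 = 3240.00, centroid at (45.00, 198.00).
ΣA = 7560.00 mm²
ΣAx_c = (4320.00)(45.00) + (3240.00)(45.00) = 340200.00 mm³
ΣAy_c = (4320.00)(90.00) + (3240.00)(198.00) = 1030320.00 mm³
x_c = 340200.00 / 7560.00 = 45.00 mm
y_c = 1030320.00 / 7560.00 = 136.29 mm

x_c = 45.00 mm, y_c = 136.29 mm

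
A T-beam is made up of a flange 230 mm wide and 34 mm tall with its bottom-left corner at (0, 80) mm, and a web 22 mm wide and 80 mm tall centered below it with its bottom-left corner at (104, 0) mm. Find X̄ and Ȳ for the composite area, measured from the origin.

web: A = 22 × 80 = 1760.00, centroid at (115.00, 40.00).
flange: A = 230 × 34 = 7820.00, centroid at (115.00, 97.00).
ΣA = 9580.00 mm²
ΣAX̄ = (1760.00)(115.00) + (7820.00)(115.00) = 1101700.00 mm³
ΣAȲ = (1760.00)(40.00) + (7820.00)(97.00) = 828940.00 mm³
X̄ = 1101700.00 / 9580.00 = 115.00 mm
Ȳ = 828940.00 / 9580.00 = 86.53 mm

X̄ = 115.00 mm, Ȳ = 86.53 mm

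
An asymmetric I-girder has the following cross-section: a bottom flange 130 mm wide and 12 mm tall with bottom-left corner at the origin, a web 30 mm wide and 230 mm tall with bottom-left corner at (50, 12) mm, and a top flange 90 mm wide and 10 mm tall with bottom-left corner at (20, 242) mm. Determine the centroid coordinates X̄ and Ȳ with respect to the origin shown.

X̄ = 65.00 mm, Ȳ = 118.37 mm

bottom flange: A = 130 × 12 = 1560.00, centroid at (65.00, 6.00).
web: A = 30 × 230 = 6900.00, centroid at (65.00, 127.00).
top flange: A = 90 × 10 = 900.00, centroid at (65.00, 247.00).
ΣA = 9360.00 mm²
ΣAX̄ = (1560.00)(65.00) + (6900.00)(65.00) + (900.00)(65.00) = 608400.00 mm³
ΣAȲ = (1560.00)(6.00) + (6900.00)(127.00) + (900.00)(247.00) = 1107960.00 mm³
X̄ = 608400.00 / 9360.00 = 65.00 mm
Ȳ = 1107960.00 / 9360.00 = 118.37 mm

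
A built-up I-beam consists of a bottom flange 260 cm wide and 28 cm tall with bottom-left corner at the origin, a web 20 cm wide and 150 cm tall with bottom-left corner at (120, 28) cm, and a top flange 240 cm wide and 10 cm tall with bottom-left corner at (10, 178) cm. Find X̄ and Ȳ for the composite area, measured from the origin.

bottom flange: A = 260 × 28 = 7280.00, centroid at (130.00, 14.00).
web: A = 20 × 150 = 3000.00, centroid at (130.00, 103.00).
top flange: A = 240 × 10 = 2400.00, centroid at (130.00, 183.00).
ΣA = 12680.00 cm²
ΣAX̄ = (7280.00)(130.00) + (3000.00)(130.00) + (2400.00)(130.00) = 1648400.00 cm³
ΣAȲ = (7280.00)(14.00) + (3000.00)(103.00) + (2400.00)(183.00) = 850120.00 cm³
X̄ = 1648400.00 / 12680.00 = 130.00 cm
Ȳ = 850120.00 / 12680.00 = 67.04 cm

X̄ = 130.00 cm, Ȳ = 67.04 cm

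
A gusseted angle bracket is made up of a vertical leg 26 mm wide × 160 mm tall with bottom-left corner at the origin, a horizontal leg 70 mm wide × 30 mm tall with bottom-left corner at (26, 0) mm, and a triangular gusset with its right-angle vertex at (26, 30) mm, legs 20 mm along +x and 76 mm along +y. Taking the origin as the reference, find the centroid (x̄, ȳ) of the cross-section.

vertical leg: A = 26 × 160 = 4160.00, centroid at (13.00, 80.00).
horizontal leg: A = 70 × 30 = 2100.00, centroid at (61.00, 15.00).
gusset: A = ½·20·76 = 760.00, centroid at (32.67, 55.33).
ΣA = 7020.00 mm², ΣAx̄ = 207006.67 mm³, ΣAȳ = 406353.33 mm³.
x̄ = 207006.67/7020.00 = 29.49 mm; ȳ = 406353.33/7020.00 = 57.89 mm.

x̄ = 29.49 mm, ȳ = 57.89 mm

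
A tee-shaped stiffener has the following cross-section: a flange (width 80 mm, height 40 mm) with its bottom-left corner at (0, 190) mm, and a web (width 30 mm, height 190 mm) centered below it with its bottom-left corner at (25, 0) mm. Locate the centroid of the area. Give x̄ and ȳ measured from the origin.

web: A = 30 × 190 = 5700.00, centroid at (40.00, 95.00).
flange: A = 80 × 40 = 3200.00, centroid at (40.00, 210.00).
ΣA = 8900.00 mm²
ΣAx̄ = (5700.00)(40.00) + (3200.00)(40.00) = 356000.00 mm³
ΣAȳ = (5700.00)(95.00) + (3200.00)(210.00) = 1213500.00 mm³
x̄ = 356000.00 / 8900.00 = 40.00 mm
ȳ = 1213500.00 / 8900.00 = 136.35 mm

x̄ = 40.00 mm, ȳ = 136.35 mm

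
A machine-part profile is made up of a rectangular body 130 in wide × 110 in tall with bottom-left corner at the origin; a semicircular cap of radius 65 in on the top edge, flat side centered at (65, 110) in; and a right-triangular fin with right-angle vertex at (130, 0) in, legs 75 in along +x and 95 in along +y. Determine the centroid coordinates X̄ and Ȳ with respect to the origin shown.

Part | A | x̄ᵢ | ȳᵢ | A·x̄ᵢ | A·ȳᵢ
rectangular body | 14300.00 | 65.00 | 55.00 | 929500.00 | 786500.00
semicircular top | 6636.61 | 65.00 | 137.59 | 431379.94 | 913110.93
triangular fin | 3562.50 | 155.00 | 31.67 | 552187.50 | 112812.50
Σ | 24499.11 |  |  | 1913067.44 | 1812423.43
X̄ = 1913067.44 / 24499.11 = 78.09 in
Ȳ = 1812423.43 / 24499.11 = 73.98 in

X̄ = 78.09 in, Ȳ = 73.98 in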